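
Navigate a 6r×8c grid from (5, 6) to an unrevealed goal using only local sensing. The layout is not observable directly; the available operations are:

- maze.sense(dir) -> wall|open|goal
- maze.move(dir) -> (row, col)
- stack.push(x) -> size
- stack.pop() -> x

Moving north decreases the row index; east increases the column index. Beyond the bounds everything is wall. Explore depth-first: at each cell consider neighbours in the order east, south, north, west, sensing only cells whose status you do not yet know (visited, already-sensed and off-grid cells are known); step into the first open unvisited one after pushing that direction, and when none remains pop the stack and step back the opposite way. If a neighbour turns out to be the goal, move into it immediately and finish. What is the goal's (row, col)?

>>> sense dir: east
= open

>>> push x: east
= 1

>>> move dir: east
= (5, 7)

>>> sense dir: north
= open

>>> push x: north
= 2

>>> move dir: north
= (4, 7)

>>> sense dir: north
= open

>>> push x: north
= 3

>>> move dir: north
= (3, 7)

>>> sense dir: north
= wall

>>> sense dir: west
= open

>>> push x: west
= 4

>>> move dir: west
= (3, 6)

>>> sense dir: south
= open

>>> push x: south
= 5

>>> move dir: south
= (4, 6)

>>> sense dir: west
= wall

>>> pop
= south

>>> move dir: north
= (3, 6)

>>> sense dir: north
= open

>>> push x: north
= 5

>>> move dir: north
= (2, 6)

>>> sense dir: north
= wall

>>> sense dir: west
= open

>>> push x: west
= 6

>>> move dir: west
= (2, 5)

>>> sense dir: south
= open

>>> push x: south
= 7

>>> move dir: south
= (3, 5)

>>> sense dir: west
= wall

>>> pop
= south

>>> move dir: north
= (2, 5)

>>> sense dir: north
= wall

>>> sense dir: west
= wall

>>> pop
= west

>>> move dir: east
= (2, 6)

>>> pop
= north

>>> move dir: south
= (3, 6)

>>> pop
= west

>>> move dir: east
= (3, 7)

>>> pop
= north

>>> move dir: south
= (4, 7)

>>> pop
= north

>>> move dir: south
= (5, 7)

>>> pop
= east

>>> move dir: west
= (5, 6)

>>> sense dir: west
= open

>>> push x: west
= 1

>>> move dir: west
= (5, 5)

>>> sense dir: west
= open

>>> push x: west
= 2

>>> move dir: west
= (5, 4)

>>> sense dir: north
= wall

>>> sense dir: west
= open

>>> push x: west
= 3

>>> move dir: west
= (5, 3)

>>> sense dir: north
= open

>>> push x: north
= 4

>>> move dir: north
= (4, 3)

>>> sense dir: north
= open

>>> push x: north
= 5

>>> move dir: north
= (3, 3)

>>> sense dir: north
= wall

>>> sense dir: west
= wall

>>> pop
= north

>>> move dir: south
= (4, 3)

>>> sense dir: west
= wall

>>> pop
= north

>>> move dir: south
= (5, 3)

>>> sense dir: west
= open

>>> push x: west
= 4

>>> move dir: west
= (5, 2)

>>> sense dir: west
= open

>>> push x: west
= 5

>>> move dir: west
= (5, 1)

>>> sense dir: north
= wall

>>> sense dir: west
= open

>>> push x: west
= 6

>>> move dir: west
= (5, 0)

>>> sense dir: north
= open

>>> push x: north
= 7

>>> move dir: north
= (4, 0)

>>> sense dir: north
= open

>>> push x: north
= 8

>>> move dir: north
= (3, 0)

>>> sense dir: east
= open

>>> push x: east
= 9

>>> move dir: east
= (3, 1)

>>> sense dir: north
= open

>>> push x: north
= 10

>>> move dir: north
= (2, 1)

>>> sense dir: east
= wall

>>> sense dir: north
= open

>>> push x: north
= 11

>>> move dir: north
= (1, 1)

>>> sense dir: east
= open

>>> push x: east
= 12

>>> move dir: east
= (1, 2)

>>> sense dir: east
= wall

>>> sense dir: north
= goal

>>> move dir: north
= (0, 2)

Answer: (0, 2)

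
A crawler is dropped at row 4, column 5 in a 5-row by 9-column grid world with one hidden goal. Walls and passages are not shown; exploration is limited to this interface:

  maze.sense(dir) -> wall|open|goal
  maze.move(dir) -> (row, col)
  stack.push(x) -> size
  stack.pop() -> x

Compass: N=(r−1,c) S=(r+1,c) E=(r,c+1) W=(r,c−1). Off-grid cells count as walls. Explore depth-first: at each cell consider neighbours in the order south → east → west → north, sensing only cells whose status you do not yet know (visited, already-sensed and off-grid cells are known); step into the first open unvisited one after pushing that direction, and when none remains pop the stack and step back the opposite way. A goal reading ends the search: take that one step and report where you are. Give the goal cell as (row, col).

>> maze.sense(dir='east')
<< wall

>> maze.sense(dir='west')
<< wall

>> maze.sense(dir='north')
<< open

>> stack.push(x='north')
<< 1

>> maze.move(dir='north')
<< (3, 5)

>> maze.sense(dir='east')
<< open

>> stack.push(x='east')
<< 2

>> maze.move(dir='east')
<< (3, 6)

>> maze.sense(dir='east')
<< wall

>> maze.sense(dir='north')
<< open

>> stack.push(x='north')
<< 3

>> maze.move(dir='north')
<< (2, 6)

>> maze.sense(dir='east')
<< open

>> stack.push(x='east')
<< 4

>> maze.move(dir='east')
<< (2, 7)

>> maze.sense(dir='east')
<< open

>> stack.push(x='east')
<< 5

>> maze.move(dir='east')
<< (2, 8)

>> maze.sense(dir='south')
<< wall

>> maze.sense(dir='north')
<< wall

>> stack.pop()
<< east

>> maze.move(dir='west')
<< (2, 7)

>> maze.sense(dir='north')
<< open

>> stack.push(x='north')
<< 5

>> maze.move(dir='north')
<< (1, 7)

>> maze.sense(dir='west')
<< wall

>> maze.sense(dir='north')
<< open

>> stack.push(x='north')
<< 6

>> maze.move(dir='north')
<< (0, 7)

>> maze.sense(dir='east')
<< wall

>> maze.sense(dir='west')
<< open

>> stack.push(x='west')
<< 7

>> maze.move(dir='west')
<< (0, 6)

>> maze.sense(dir='west')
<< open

>> stack.push(x='west')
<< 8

>> maze.move(dir='west')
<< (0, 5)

>> maze.sense(dir='south')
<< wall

>> maze.sense(dir='west')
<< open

>> stack.push(x='west')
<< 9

>> maze.move(dir='west')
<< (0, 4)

>> maze.sense(dir='south')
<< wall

>> maze.sense(dir='west')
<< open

>> stack.push(x='west')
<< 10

>> maze.move(dir='west')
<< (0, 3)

>> maze.sense(dir='south')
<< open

>> stack.push(x='south')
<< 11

>> maze.move(dir='south')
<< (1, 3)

>> maze.sense(dir='south')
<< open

>> stack.push(x='south')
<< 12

>> maze.move(dir='south')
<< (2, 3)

>> maze.sense(dir='south')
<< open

>> stack.push(x='south')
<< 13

>> maze.move(dir='south')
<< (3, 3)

>> maze.sense(dir='south')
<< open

>> stack.push(x='south')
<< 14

>> maze.move(dir='south')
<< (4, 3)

>> maze.sense(dir='west')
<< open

>> stack.push(x='west')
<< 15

>> maze.move(dir='west')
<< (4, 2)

>> maze.sense(dir='west')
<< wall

>> maze.sense(dir='north')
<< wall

>> stack.pop()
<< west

>> maze.move(dir='east')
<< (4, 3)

>> stack.pop()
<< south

>> maze.move(dir='north')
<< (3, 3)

>> maze.sense(dir='east')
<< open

>> stack.push(x='east')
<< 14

>> maze.move(dir='east')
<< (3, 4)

>> maze.sense(dir='north')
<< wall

>> stack.pop()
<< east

>> maze.move(dir='west')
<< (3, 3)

>> stack.pop()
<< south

>> maze.move(dir='north')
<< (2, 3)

>> maze.sense(dir='west')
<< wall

>> stack.pop()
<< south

>> maze.move(dir='north')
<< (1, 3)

>> maze.sense(dir='west')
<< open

>> stack.push(x='west')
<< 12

>> maze.move(dir='west')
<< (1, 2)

>> maze.sense(dir='west')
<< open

>> stack.push(x='west')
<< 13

>> maze.move(dir='west')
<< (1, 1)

>> maze.sense(dir='south')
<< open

>> stack.push(x='south')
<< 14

>> maze.move(dir='south')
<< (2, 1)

>> maze.sense(dir='south')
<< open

>> stack.push(x='south')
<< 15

>> maze.move(dir='south')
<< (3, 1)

>> maze.sense(dir='west')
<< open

>> stack.push(x='west')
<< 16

>> maze.move(dir='west')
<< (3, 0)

>> maze.sense(dir='south')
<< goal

>> maze.move(dir='south')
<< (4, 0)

Answer: (4, 0)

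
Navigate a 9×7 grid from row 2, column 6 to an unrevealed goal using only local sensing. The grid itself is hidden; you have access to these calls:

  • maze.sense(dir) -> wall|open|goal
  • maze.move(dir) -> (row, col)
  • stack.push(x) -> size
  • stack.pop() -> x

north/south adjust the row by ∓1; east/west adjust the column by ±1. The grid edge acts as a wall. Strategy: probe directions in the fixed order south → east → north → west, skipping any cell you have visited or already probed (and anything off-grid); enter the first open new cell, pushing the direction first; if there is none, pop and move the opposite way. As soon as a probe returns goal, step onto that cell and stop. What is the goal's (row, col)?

Do: maze.sense[dir='south']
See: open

Do: stack.push[x='south']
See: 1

Do: maze.move[dir='south']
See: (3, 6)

Do: maze.sense[dir='south']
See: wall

Do: maze.sense[dir='west']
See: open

Do: stack.push[x='west']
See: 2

Do: maze.move[dir='west']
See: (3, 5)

Do: maze.sense[dir='south']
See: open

Do: stack.push[x='south']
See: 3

Do: maze.move[dir='south']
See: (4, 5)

Do: maze.sense[dir='south']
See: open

Do: stack.push[x='south']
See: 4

Do: maze.move[dir='south']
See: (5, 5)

Do: maze.sense[dir='south']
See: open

Do: stack.push[x='south']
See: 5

Do: maze.move[dir='south']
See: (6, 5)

Do: maze.sense[dir='south']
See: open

Do: stack.push[x='south']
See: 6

Do: maze.move[dir='south']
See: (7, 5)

Do: maze.sense[dir='south']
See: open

Do: stack.push[x='south']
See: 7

Do: maze.move[dir='south']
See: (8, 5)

Do: maze.sense[dir='east']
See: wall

Do: maze.sense[dir='west']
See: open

Do: stack.push[x='west']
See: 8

Do: maze.move[dir='west']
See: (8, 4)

Do: maze.sense[dir='north']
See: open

Do: stack.push[x='north']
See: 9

Do: maze.move[dir='north']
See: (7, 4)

Do: maze.sense[dir='north']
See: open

Do: stack.push[x='north']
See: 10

Do: maze.move[dir='north']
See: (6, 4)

Do: maze.sense[dir='north']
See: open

Do: stack.push[x='north']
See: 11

Do: maze.move[dir='north']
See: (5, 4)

Do: maze.sense[dir='north']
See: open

Do: stack.push[x='north']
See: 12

Do: maze.move[dir='north']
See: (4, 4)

Do: maze.sense[dir='north']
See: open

Do: stack.push[x='north']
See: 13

Do: maze.move[dir='north']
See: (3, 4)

Do: maze.sense[dir='north']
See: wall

Do: maze.sense[dir='west']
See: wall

Do: stack.pop[]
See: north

Do: maze.move[dir='south']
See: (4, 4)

Do: maze.sense[dir='west']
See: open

Do: stack.push[x='west']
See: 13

Do: maze.move[dir='west']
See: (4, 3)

Do: maze.sense[dir='south']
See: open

Do: stack.push[x='south']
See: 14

Do: maze.move[dir='south']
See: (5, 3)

Do: maze.sense[dir='south']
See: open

Do: stack.push[x='south']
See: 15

Do: maze.move[dir='south']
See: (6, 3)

Do: maze.sense[dir='south']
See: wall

Do: maze.sense[dir='west']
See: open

Do: stack.push[x='west']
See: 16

Do: maze.move[dir='west']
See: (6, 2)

Do: maze.sense[dir='south']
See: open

Do: stack.push[x='south']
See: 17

Do: maze.move[dir='south']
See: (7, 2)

Do: maze.sense[dir='south']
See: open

Do: stack.push[x='south']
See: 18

Do: maze.move[dir='south']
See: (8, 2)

Do: maze.sense[dir='east']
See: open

Do: stack.push[x='east']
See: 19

Do: maze.move[dir='east']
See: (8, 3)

Do: stack.pop[]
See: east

Do: maze.move[dir='west']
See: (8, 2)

Do: maze.sense[dir='west']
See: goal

Do: maze.move[dir='west']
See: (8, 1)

Answer: (8, 1)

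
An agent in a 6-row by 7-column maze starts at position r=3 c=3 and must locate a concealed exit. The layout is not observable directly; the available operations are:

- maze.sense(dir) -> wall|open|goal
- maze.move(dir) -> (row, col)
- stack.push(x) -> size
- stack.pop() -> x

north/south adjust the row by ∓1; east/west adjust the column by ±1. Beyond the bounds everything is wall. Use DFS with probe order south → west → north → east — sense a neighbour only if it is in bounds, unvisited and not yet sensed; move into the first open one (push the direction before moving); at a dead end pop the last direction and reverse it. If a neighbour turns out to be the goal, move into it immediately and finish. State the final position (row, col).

Act: maze.sense[dir: south]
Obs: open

Act: stack.push[x: south]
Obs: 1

Act: maze.move[dir: south]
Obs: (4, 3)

Act: maze.sense[dir: south]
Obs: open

Act: stack.push[x: south]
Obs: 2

Act: maze.move[dir: south]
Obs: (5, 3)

Act: maze.sense[dir: west]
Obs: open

Act: stack.push[x: west]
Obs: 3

Act: maze.move[dir: west]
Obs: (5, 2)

Act: maze.sense[dir: west]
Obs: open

Act: stack.push[x: west]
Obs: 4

Act: maze.move[dir: west]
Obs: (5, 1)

Act: maze.sense[dir: west]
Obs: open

Act: stack.push[x: west]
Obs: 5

Act: maze.move[dir: west]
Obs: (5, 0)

Act: maze.sense[dir: north]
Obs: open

Act: stack.push[x: north]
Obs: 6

Act: maze.move[dir: north]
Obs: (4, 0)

Act: maze.sense[dir: north]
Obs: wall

Act: maze.sense[dir: east]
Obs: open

Act: stack.push[x: east]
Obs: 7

Act: maze.move[dir: east]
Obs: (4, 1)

Act: maze.sense[dir: north]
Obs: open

Act: stack.push[x: north]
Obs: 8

Act: maze.move[dir: north]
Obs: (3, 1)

Act: maze.sense[dir: north]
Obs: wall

Act: maze.sense[dir: east]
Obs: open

Act: stack.push[x: east]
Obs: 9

Act: maze.move[dir: east]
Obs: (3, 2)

Act: maze.sense[dir: south]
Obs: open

Act: stack.push[x: south]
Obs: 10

Act: maze.move[dir: south]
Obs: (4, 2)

Act: stack.pop[]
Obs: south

Act: maze.move[dir: north]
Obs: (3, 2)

Act: maze.sense[dir: north]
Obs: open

Act: stack.push[x: north]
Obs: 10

Act: maze.move[dir: north]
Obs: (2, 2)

Act: maze.sense[dir: north]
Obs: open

Act: stack.push[x: north]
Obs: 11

Act: maze.move[dir: north]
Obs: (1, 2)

Act: maze.sense[dir: west]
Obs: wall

Act: maze.sense[dir: north]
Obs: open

Act: stack.push[x: north]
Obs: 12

Act: maze.move[dir: north]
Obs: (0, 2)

Act: maze.sense[dir: west]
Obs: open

Act: stack.push[x: west]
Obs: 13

Act: maze.move[dir: west]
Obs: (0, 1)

Act: maze.sense[dir: west]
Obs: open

Act: stack.push[x: west]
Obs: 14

Act: maze.move[dir: west]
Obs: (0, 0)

Act: maze.sense[dir: south]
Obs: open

Act: stack.push[x: south]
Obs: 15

Act: maze.move[dir: south]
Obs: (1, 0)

Act: maze.sense[dir: south]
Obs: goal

Act: maze.move[dir: south]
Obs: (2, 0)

Answer: (2, 0)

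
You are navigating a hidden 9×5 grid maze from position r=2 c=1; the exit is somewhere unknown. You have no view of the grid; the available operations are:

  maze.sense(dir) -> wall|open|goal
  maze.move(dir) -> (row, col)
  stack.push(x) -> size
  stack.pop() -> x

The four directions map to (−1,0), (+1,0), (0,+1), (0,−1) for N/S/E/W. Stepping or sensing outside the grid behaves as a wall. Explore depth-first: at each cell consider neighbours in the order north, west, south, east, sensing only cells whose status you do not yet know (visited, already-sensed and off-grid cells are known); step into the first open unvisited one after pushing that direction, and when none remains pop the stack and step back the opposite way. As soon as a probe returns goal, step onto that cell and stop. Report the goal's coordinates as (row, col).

-> maze.sense(dir=north)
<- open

-> stack.push(x=north)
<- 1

-> maze.move(dir=north)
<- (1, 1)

-> maze.sense(dir=north)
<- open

-> stack.push(x=north)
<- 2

-> maze.move(dir=north)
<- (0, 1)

-> maze.sense(dir=west)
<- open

-> stack.push(x=west)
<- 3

-> maze.move(dir=west)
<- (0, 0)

-> maze.sense(dir=south)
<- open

-> stack.push(x=south)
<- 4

-> maze.move(dir=south)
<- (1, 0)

-> maze.sense(dir=south)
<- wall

-> stack.pop()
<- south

-> maze.move(dir=north)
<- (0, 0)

-> stack.pop()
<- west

-> maze.move(dir=east)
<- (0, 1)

-> maze.sense(dir=east)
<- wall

-> stack.pop()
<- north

-> maze.move(dir=south)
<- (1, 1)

-> maze.sense(dir=east)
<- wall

-> stack.pop()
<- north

-> maze.move(dir=south)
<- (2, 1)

-> maze.sense(dir=south)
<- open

-> stack.push(x=south)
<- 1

-> maze.move(dir=south)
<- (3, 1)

-> maze.sense(dir=west)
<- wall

-> maze.sense(dir=south)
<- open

-> stack.push(x=south)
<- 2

-> maze.move(dir=south)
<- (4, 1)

-> maze.sense(dir=west)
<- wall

-> maze.sense(dir=south)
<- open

-> stack.push(x=south)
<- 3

-> maze.move(dir=south)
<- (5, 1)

-> maze.sense(dir=west)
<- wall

-> maze.sense(dir=south)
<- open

-> stack.push(x=south)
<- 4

-> maze.move(dir=south)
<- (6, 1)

-> maze.sense(dir=west)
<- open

-> stack.push(x=west)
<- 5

-> maze.move(dir=west)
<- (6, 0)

-> maze.sense(dir=south)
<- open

-> stack.push(x=south)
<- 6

-> maze.move(dir=south)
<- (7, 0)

-> maze.sense(dir=south)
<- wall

-> maze.sense(dir=east)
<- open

-> stack.push(x=east)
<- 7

-> maze.move(dir=east)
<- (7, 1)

-> maze.sense(dir=south)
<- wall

-> maze.sense(dir=east)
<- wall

-> stack.pop()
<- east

-> maze.move(dir=west)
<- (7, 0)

-> stack.pop()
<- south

-> maze.move(dir=north)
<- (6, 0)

-> stack.pop()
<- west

-> maze.move(dir=east)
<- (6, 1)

-> maze.sense(dir=east)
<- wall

-> stack.pop()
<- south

-> maze.move(dir=north)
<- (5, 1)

-> maze.sense(dir=east)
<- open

-> stack.push(x=east)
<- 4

-> maze.move(dir=east)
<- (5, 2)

-> maze.sense(dir=north)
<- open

-> stack.push(x=north)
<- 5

-> maze.move(dir=north)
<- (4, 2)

-> maze.sense(dir=north)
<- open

-> stack.push(x=north)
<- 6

-> maze.move(dir=north)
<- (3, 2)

-> maze.sense(dir=north)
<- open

-> stack.push(x=north)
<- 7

-> maze.move(dir=north)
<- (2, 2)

-> maze.sense(dir=east)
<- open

-> stack.push(x=east)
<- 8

-> maze.move(dir=east)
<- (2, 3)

-> maze.sense(dir=north)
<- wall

-> maze.sense(dir=south)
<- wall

-> maze.sense(dir=east)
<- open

-> stack.push(x=east)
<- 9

-> maze.move(dir=east)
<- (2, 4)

-> maze.sense(dir=north)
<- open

-> stack.push(x=north)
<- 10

-> maze.move(dir=north)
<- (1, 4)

-> maze.sense(dir=north)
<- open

-> stack.push(x=north)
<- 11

-> maze.move(dir=north)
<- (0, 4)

-> maze.sense(dir=west)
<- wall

-> stack.pop()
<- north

-> maze.move(dir=south)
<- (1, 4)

-> stack.pop()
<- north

-> maze.move(dir=south)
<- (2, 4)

-> maze.sense(dir=south)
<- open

-> stack.push(x=south)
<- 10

-> maze.move(dir=south)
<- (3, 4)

-> maze.sense(dir=south)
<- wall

-> stack.pop()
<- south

-> maze.move(dir=north)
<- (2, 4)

-> stack.pop()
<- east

-> maze.move(dir=west)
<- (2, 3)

-> stack.pop()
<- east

-> maze.move(dir=west)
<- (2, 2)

-> stack.pop()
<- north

-> maze.move(dir=south)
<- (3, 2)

-> stack.pop()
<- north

-> maze.move(dir=south)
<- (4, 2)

-> maze.sense(dir=east)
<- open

-> stack.push(x=east)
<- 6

-> maze.move(dir=east)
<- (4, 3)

-> maze.sense(dir=south)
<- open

-> stack.push(x=south)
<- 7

-> maze.move(dir=south)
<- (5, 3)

-> maze.sense(dir=south)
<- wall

-> maze.sense(dir=east)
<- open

-> stack.push(x=east)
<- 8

-> maze.move(dir=east)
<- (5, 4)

-> maze.sense(dir=south)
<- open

-> stack.push(x=south)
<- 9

-> maze.move(dir=south)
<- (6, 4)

-> maze.sense(dir=south)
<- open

-> stack.push(x=south)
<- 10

-> maze.move(dir=south)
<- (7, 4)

-> maze.sense(dir=west)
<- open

-> stack.push(x=west)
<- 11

-> maze.move(dir=west)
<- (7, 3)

-> maze.sense(dir=south)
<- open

-> stack.push(x=south)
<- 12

-> maze.move(dir=south)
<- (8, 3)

-> maze.sense(dir=west)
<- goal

-> maze.move(dir=west)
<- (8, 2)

Answer: (8, 2)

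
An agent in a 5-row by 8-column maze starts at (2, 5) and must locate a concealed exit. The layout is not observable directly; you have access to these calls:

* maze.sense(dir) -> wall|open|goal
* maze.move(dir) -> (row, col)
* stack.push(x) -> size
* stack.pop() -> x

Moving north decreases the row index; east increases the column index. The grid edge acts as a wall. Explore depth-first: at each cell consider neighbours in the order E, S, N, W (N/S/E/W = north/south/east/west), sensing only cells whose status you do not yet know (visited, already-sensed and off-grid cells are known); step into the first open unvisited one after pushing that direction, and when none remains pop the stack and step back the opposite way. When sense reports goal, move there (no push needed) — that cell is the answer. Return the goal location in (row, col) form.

// 1. sense(dir=east) => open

// 2. push(x=east) => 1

// 3. move(dir=east) => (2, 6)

// 4. sense(dir=east) => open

// 5. push(x=east) => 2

// 6. move(dir=east) => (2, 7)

// 7. sense(dir=south) => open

// 8. push(x=south) => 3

// 9. move(dir=south) => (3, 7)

// 10. sense(dir=south) => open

// 11. push(x=south) => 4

// 12. move(dir=south) => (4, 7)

// 13. sense(dir=west) => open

// 14. push(x=west) => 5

// 15. move(dir=west) => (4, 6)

// 16. sense(dir=north) => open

// 17. push(x=north) => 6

// 18. move(dir=north) => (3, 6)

// 19. sense(dir=west) => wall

// 20. pop() => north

// 21. move(dir=south) => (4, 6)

// 22. sense(dir=west) => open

// 23. push(x=west) => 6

// 24. move(dir=west) => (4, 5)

// 25. sense(dir=west) => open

// 26. push(x=west) => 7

// 27. move(dir=west) => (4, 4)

// 28. sense(dir=north) => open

// 29. push(x=north) => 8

// 30. move(dir=north) => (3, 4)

// 31. sense(dir=north) => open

// 32. push(x=north) => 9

// 33. move(dir=north) => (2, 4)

// 34. sense(dir=north) => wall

// 35. sense(dir=west) => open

// 36. push(x=west) => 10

// 37. move(dir=west) => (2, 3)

// 38. sense(dir=south) => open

// 39. push(x=south) => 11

// 40. move(dir=south) => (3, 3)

// 41. sense(dir=south) => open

// 42. push(x=south) => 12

// 43. move(dir=south) => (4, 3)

// 44. sense(dir=west) => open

// 45. push(x=west) => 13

// 46. move(dir=west) => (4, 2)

// 47. sense(dir=north) => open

// 48. push(x=north) => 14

// 49. move(dir=north) => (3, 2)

// 50. sense(dir=north) => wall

// 51. sense(dir=west) => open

// 52. push(x=west) => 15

// 53. move(dir=west) => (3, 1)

// 54. sense(dir=south) => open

// 55. push(x=south) => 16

// 56. move(dir=south) => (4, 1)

// 57. sense(dir=west) => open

// 58. push(x=west) => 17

// 59. move(dir=west) => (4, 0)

// 60. sense(dir=north) => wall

// 61. pop() => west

// 62. move(dir=east) => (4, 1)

// 63. pop() => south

// 64. move(dir=north) => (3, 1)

// 65. sense(dir=north) => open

// 66. push(x=north) => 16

// 67. move(dir=north) => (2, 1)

// 68. sense(dir=north) => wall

// 69. sense(dir=west) => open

// 70. push(x=west) => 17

// 71. move(dir=west) => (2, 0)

// 72. sense(dir=north) => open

// 73. push(x=north) => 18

// 74. move(dir=north) => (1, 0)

// 75. sense(dir=north) => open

// 76. push(x=north) => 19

// 77. move(dir=north) => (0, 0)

// 78. sense(dir=east) => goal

// 79. move(dir=east) => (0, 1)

Answer: (0, 1)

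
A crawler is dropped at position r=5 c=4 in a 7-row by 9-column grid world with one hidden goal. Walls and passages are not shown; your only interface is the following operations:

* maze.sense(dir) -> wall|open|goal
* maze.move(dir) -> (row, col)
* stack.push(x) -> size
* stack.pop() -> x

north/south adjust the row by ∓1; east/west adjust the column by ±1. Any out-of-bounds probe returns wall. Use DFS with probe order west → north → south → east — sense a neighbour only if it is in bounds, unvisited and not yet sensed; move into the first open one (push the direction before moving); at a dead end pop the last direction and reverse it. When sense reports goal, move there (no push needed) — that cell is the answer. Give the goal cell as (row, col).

==> maze.sense(dir: west)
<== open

==> stack.push(x: west)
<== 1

==> maze.move(dir: west)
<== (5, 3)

==> maze.sense(dir: west)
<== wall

==> maze.sense(dir: north)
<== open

==> stack.push(x: north)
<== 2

==> maze.move(dir: north)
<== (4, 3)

==> maze.sense(dir: west)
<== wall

==> maze.sense(dir: north)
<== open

==> stack.push(x: north)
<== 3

==> maze.move(dir: north)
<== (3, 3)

==> maze.sense(dir: west)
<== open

==> stack.push(x: west)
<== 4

==> maze.move(dir: west)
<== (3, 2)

==> maze.sense(dir: west)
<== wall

==> maze.sense(dir: north)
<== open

==> stack.push(x: north)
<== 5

==> maze.move(dir: north)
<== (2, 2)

==> maze.sense(dir: west)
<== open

==> stack.push(x: west)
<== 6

==> maze.move(dir: west)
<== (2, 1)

==> maze.sense(dir: west)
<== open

==> stack.push(x: west)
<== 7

==> maze.move(dir: west)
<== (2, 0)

==> maze.sense(dir: north)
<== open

==> stack.push(x: north)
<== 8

==> maze.move(dir: north)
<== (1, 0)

==> maze.sense(dir: north)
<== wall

==> maze.sense(dir: east)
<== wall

==> stack.pop()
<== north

==> maze.move(dir: south)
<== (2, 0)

==> maze.sense(dir: south)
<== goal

==> maze.move(dir: south)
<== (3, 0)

Answer: (3, 0)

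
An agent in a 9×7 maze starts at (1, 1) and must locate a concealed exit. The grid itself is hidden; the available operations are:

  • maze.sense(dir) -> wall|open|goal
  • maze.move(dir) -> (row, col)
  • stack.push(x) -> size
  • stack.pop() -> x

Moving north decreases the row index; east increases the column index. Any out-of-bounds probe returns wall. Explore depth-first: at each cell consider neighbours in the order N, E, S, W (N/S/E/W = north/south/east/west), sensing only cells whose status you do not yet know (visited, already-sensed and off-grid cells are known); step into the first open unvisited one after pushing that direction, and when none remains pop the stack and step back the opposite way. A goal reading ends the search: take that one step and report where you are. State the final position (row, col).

>> maze.sense(dir→north)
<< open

>> stack.push(x→north)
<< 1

>> maze.move(dir→north)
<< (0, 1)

>> maze.sense(dir→east)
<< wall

>> maze.sense(dir→west)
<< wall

>> stack.pop()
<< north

>> maze.move(dir→south)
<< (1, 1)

>> maze.sense(dir→east)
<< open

>> stack.push(x→east)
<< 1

>> maze.move(dir→east)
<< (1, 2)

>> maze.sense(dir→east)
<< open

>> stack.push(x→east)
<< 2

>> maze.move(dir→east)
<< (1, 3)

>> maze.sense(dir→north)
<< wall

>> maze.sense(dir→east)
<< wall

>> maze.sense(dir→south)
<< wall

>> stack.pop()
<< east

>> maze.move(dir→west)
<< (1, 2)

>> maze.sense(dir→south)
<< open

>> stack.push(x→south)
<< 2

>> maze.move(dir→south)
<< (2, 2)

>> maze.sense(dir→south)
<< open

>> stack.push(x→south)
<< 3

>> maze.move(dir→south)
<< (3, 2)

>> maze.sense(dir→east)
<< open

>> stack.push(x→east)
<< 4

>> maze.move(dir→east)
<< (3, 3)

>> maze.sense(dir→east)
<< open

>> stack.push(x→east)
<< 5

>> maze.move(dir→east)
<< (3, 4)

>> maze.sense(dir→north)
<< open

>> stack.push(x→north)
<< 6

>> maze.move(dir→north)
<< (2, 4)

>> maze.sense(dir→east)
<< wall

>> stack.pop()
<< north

>> maze.move(dir→south)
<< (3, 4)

>> maze.sense(dir→east)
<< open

>> stack.push(x→east)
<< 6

>> maze.move(dir→east)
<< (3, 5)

>> maze.sense(dir→east)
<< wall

>> maze.sense(dir→south)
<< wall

>> stack.pop()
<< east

>> maze.move(dir→west)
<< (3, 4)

>> maze.sense(dir→south)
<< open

>> stack.push(x→south)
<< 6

>> maze.move(dir→south)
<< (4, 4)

>> maze.sense(dir→south)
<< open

>> stack.push(x→south)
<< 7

>> maze.move(dir→south)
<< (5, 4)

>> maze.sense(dir→east)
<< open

>> stack.push(x→east)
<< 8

>> maze.move(dir→east)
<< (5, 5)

>> maze.sense(dir→east)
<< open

>> stack.push(x→east)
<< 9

>> maze.move(dir→east)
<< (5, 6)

>> maze.sense(dir→north)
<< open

>> stack.push(x→north)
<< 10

>> maze.move(dir→north)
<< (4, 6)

>> stack.pop()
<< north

>> maze.move(dir→south)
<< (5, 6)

>> maze.sense(dir→south)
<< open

>> stack.push(x→south)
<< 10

>> maze.move(dir→south)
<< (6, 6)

>> maze.sense(dir→south)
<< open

>> stack.push(x→south)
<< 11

>> maze.move(dir→south)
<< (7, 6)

>> maze.sense(dir→south)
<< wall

>> maze.sense(dir→west)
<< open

>> stack.push(x→west)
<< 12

>> maze.move(dir→west)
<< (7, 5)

>> maze.sense(dir→north)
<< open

>> stack.push(x→north)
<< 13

>> maze.move(dir→north)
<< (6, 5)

>> maze.sense(dir→west)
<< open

>> stack.push(x→west)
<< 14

>> maze.move(dir→west)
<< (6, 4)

>> maze.sense(dir→south)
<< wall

>> maze.sense(dir→west)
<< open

>> stack.push(x→west)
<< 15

>> maze.move(dir→west)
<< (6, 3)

>> maze.sense(dir→north)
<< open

>> stack.push(x→north)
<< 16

>> maze.move(dir→north)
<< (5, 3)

>> maze.sense(dir→north)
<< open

>> stack.push(x→north)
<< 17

>> maze.move(dir→north)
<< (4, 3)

>> maze.sense(dir→west)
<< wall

>> stack.pop()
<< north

>> maze.move(dir→south)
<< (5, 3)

>> maze.sense(dir→west)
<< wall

>> stack.pop()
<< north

>> maze.move(dir→south)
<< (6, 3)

>> maze.sense(dir→south)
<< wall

>> maze.sense(dir→west)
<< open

>> stack.push(x→west)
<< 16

>> maze.move(dir→west)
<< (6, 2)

>> maze.sense(dir→south)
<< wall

>> maze.sense(dir→west)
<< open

>> stack.push(x→west)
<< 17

>> maze.move(dir→west)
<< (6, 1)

>> maze.sense(dir→north)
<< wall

>> maze.sense(dir→south)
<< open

>> stack.push(x→south)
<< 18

>> maze.move(dir→south)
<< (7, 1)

>> maze.sense(dir→south)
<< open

>> stack.push(x→south)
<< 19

>> maze.move(dir→south)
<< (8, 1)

>> maze.sense(dir→east)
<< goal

>> maze.move(dir→east)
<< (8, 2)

Answer: (8, 2)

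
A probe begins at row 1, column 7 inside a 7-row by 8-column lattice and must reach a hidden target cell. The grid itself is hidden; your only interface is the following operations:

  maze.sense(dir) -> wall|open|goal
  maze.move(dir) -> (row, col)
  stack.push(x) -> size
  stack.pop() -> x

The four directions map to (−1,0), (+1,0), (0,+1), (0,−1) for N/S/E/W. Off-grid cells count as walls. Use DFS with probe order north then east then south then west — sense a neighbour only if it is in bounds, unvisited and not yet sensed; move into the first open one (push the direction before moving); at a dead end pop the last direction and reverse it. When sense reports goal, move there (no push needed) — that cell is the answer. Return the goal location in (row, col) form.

Act: sense[north]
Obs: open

Act: push[north]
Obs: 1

Act: move[north]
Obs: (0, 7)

Act: sense[west]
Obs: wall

Act: pop[]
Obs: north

Act: move[south]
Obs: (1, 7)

Act: sense[south]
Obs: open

Act: push[south]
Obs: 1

Act: move[south]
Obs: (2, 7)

Act: sense[south]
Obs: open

Act: push[south]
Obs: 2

Act: move[south]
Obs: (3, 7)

Act: sense[south]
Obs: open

Act: push[south]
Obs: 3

Act: move[south]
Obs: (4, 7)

Act: sense[south]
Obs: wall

Act: sense[west]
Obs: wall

Act: pop[]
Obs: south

Act: move[north]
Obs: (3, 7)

Act: sense[west]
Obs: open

Act: push[west]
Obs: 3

Act: move[west]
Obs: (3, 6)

Act: sense[north]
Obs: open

Act: push[north]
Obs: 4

Act: move[north]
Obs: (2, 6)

Act: sense[north]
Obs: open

Act: push[north]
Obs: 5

Act: move[north]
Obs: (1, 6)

Act: sense[west]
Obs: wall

Act: pop[]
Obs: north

Act: move[south]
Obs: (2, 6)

Act: sense[west]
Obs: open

Act: push[west]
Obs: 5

Act: move[west]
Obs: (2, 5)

Act: sense[south]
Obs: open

Act: push[south]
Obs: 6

Act: move[south]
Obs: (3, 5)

Act: sense[south]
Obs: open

Act: push[south]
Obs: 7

Act: move[south]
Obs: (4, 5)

Act: sense[south]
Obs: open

Act: push[south]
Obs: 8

Act: move[south]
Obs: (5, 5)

Act: sense[east]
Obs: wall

Act: sense[south]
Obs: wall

Act: sense[west]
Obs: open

Act: push[west]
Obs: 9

Act: move[west]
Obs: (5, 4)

Act: sense[north]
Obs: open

Act: push[north]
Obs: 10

Act: move[north]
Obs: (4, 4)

Act: sense[north]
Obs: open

Act: push[north]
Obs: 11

Act: move[north]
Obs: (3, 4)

Act: sense[north]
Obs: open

Act: push[north]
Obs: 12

Act: move[north]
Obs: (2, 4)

Act: sense[north]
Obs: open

Act: push[north]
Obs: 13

Act: move[north]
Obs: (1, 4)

Act: sense[north]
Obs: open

Act: push[north]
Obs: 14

Act: move[north]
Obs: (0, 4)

Act: sense[east]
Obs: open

Act: push[east]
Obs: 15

Act: move[east]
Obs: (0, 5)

Act: pop[]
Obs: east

Act: move[west]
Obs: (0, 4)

Act: sense[west]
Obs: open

Act: push[west]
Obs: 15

Act: move[west]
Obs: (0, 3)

Act: sense[south]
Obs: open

Act: push[south]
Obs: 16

Act: move[south]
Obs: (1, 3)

Act: sense[south]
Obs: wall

Act: sense[west]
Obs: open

Act: push[west]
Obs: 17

Act: move[west]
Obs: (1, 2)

Act: sense[north]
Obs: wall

Act: sense[south]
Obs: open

Act: push[south]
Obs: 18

Act: move[south]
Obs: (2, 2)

Act: sense[south]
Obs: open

Act: push[south]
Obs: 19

Act: move[south]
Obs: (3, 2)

Act: sense[east]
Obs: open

Act: push[east]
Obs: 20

Act: move[east]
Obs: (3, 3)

Act: sense[south]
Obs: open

Act: push[south]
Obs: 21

Act: move[south]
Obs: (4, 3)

Act: sense[south]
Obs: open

Act: push[south]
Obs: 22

Act: move[south]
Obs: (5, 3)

Act: sense[south]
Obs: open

Act: push[south]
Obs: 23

Act: move[south]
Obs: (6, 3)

Act: sense[east]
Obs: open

Act: push[east]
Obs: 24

Act: move[east]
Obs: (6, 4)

Act: pop[]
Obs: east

Act: move[west]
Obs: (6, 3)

Act: sense[west]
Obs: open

Act: push[west]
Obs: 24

Act: move[west]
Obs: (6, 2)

Act: sense[north]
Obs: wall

Act: sense[west]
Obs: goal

Act: move[west]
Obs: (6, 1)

Answer: (6, 1)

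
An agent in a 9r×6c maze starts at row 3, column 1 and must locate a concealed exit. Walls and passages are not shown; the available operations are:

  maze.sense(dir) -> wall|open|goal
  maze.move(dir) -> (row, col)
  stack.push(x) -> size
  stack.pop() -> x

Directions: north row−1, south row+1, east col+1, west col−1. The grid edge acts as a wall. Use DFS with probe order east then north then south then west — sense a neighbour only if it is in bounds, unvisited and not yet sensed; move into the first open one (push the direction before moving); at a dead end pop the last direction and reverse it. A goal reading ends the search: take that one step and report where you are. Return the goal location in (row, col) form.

→ sense(dir='east')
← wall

→ sense(dir='north')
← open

→ push(x='north')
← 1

→ move(dir='north')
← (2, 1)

→ sense(dir='east')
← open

→ push(x='east')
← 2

→ move(dir='east')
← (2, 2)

→ sense(dir='east')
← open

→ push(x='east')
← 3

→ move(dir='east')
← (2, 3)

→ sense(dir='east')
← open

→ push(x='east')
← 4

→ move(dir='east')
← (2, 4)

→ sense(dir='east')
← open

→ push(x='east')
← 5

→ move(dir='east')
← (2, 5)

→ sense(dir='north')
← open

→ push(x='north')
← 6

→ move(dir='north')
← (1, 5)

→ sense(dir='north')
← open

→ push(x='north')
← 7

→ move(dir='north')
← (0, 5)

→ sense(dir='west')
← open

→ push(x='west')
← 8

→ move(dir='west')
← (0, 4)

→ sense(dir='south')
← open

→ push(x='south')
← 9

→ move(dir='south')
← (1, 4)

→ sense(dir='west')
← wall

→ pop()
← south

→ move(dir='north')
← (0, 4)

→ sense(dir='west')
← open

→ push(x='west')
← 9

→ move(dir='west')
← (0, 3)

→ sense(dir='west')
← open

→ push(x='west')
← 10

→ move(dir='west')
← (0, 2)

→ sense(dir='south')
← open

→ push(x='south')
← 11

→ move(dir='south')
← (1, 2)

→ sense(dir='west')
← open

→ push(x='west')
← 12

→ move(dir='west')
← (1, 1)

→ sense(dir='north')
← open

→ push(x='north')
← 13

→ move(dir='north')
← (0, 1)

→ sense(dir='west')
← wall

→ pop()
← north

→ move(dir='south')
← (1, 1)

→ sense(dir='west')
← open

→ push(x='west')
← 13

→ move(dir='west')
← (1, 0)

→ sense(dir='south')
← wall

→ pop()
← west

→ move(dir='east')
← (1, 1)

→ pop()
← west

→ move(dir='east')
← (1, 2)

→ pop()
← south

→ move(dir='north')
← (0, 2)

→ pop()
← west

→ move(dir='east')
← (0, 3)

→ pop()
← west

→ move(dir='east')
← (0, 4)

→ pop()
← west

→ move(dir='east')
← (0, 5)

→ pop()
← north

→ move(dir='south')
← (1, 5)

→ pop()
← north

→ move(dir='south')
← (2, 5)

→ sense(dir='south')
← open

→ push(x='south')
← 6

→ move(dir='south')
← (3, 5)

→ sense(dir='south')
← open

→ push(x='south')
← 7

→ move(dir='south')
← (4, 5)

→ sense(dir='south')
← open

→ push(x='south')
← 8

→ move(dir='south')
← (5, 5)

→ sense(dir='south')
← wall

→ sense(dir='west')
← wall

→ pop()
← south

→ move(dir='north')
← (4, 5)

→ sense(dir='west')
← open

→ push(x='west')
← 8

→ move(dir='west')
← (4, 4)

→ sense(dir='north')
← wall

→ sense(dir='west')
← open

→ push(x='west')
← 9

→ move(dir='west')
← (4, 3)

→ sense(dir='north')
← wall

→ sense(dir='south')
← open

→ push(x='south')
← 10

→ move(dir='south')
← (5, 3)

→ sense(dir='south')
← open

→ push(x='south')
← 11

→ move(dir='south')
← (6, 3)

→ sense(dir='east')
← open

→ push(x='east')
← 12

→ move(dir='east')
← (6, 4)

→ sense(dir='south')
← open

→ push(x='south')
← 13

→ move(dir='south')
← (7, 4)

→ sense(dir='east')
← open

→ push(x='east')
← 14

→ move(dir='east')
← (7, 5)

→ sense(dir='south')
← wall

→ pop()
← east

→ move(dir='west')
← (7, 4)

→ sense(dir='south')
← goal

→ move(dir='south')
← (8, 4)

Answer: (8, 4)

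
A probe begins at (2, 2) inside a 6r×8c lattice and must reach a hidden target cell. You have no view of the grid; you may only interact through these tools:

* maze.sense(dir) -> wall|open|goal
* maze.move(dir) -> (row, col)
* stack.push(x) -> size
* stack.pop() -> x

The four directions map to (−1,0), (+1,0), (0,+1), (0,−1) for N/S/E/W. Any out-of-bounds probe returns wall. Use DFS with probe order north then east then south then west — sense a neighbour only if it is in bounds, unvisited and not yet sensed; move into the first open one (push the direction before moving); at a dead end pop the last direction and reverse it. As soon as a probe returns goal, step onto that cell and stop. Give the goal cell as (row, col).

~$ maze.sense dir='north'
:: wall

~$ maze.sense dir='east'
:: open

~$ stack.push x='east'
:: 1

~$ maze.move dir='east'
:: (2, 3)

~$ maze.sense dir='north'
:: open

~$ stack.push x='north'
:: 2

~$ maze.move dir='north'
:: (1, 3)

~$ maze.sense dir='north'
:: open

~$ stack.push x='north'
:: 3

~$ maze.move dir='north'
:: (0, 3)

~$ maze.sense dir='east'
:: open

~$ stack.push x='east'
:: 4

~$ maze.move dir='east'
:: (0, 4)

~$ maze.sense dir='east'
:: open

~$ stack.push x='east'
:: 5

~$ maze.move dir='east'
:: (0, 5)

~$ maze.sense dir='east'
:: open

~$ stack.push x='east'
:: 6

~$ maze.move dir='east'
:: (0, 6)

~$ maze.sense dir='east'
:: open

~$ stack.push x='east'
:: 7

~$ maze.move dir='east'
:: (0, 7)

~$ maze.sense dir='south'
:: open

~$ stack.push x='south'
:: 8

~$ maze.move dir='south'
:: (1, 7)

~$ maze.sense dir='south'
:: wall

~$ maze.sense dir='west'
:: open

~$ stack.push x='west'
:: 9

~$ maze.move dir='west'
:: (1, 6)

~$ maze.sense dir='south'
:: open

~$ stack.push x='south'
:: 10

~$ maze.move dir='south'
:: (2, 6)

~$ maze.sense dir='south'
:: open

~$ stack.push x='south'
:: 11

~$ maze.move dir='south'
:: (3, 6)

~$ maze.sense dir='east'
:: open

~$ stack.push x='east'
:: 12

~$ maze.move dir='east'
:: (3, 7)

~$ maze.sense dir='south'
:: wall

~$ stack.pop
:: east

~$ maze.move dir='west'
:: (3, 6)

~$ maze.sense dir='south'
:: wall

~$ maze.sense dir='west'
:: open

~$ stack.push x='west'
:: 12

~$ maze.move dir='west'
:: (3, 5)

~$ maze.sense dir='north'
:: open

~$ stack.push x='north'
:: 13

~$ maze.move dir='north'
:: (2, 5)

~$ maze.sense dir='north'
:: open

~$ stack.push x='north'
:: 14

~$ maze.move dir='north'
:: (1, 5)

~$ maze.sense dir='west'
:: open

~$ stack.push x='west'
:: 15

~$ maze.move dir='west'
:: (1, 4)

~$ maze.sense dir='south'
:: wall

~$ stack.pop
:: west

~$ maze.move dir='east'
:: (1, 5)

~$ stack.pop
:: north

~$ maze.move dir='south'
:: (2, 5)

~$ stack.pop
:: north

~$ maze.move dir='south'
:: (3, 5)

~$ maze.sense dir='south'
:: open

~$ stack.push x='south'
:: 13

~$ maze.move dir='south'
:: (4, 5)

~$ maze.sense dir='south'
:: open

~$ stack.push x='south'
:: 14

~$ maze.move dir='south'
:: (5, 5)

~$ maze.sense dir='east'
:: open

~$ stack.push x='east'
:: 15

~$ maze.move dir='east'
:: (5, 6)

~$ maze.sense dir='east'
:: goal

~$ maze.move dir='east'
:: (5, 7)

Answer: (5, 7)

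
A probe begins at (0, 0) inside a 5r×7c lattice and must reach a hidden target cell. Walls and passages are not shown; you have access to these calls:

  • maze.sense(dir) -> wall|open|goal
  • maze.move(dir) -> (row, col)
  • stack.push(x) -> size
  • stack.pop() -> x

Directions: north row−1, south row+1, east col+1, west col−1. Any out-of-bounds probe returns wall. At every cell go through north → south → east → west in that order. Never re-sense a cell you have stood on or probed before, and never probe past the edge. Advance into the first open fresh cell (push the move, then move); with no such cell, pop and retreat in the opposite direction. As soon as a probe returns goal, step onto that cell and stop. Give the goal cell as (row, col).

I use sense on south, and see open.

Invoking push on south, and observe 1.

Then move on south, which returns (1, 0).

Calling sense on south, which returns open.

I invoke push on south, giving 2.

Calling move on south, and observe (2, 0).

Then sense on south, → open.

Using push on south, which returns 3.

I run move on south, and get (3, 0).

I invoke sense on south, yielding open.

I invoke push on south, — result: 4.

I try move on south, and observe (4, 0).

Then sense on east, and observe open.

I use push on east, which returns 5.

Invoking move on east, — result: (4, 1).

Now I run sense on north, and get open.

Next I call push on north, yielding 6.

Calling move on north, — result: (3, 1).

Then sense on north, → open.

I call push on north, giving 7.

Next I call move on north, → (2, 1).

Then sense on north, → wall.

Calling sense on east, and observe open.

Now I run push on east, → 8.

Calling move on east, yielding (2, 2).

Invoking sense on north, yielding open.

Invoking push on north, → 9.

I run move on north, → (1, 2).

Calling sense on north, and see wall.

Using sense on east, and observe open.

I call push on east, → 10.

Using move on east, which returns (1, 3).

Now I run sense on north, and see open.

I call push on north, yielding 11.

Then move on north, : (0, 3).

Next I call sense on east, giving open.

Now I run push on east, — result: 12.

I invoke move on east, giving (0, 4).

Invoking sense on south, and get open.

Using push on south, yielding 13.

Next I call move on south, yielding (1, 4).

Using sense on south, yielding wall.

Using sense on east, and see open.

I invoke push on east, and see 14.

Next I call move on east, and see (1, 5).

Using sense on north, which returns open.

I run push on north, and get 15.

Invoking move on north, : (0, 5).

Invoking sense on east, and get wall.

I invoke pop(), and see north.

Then move on south, — result: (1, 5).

Calling sense on south, and see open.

I call push on south, and observe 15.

I invoke move on south, → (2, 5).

I use sense on south, which returns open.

Using push on south, — result: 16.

Then move on south, yielding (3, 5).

Calling sense on south, and observe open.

I try push on south, and get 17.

Calling move on south, — result: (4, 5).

Calling sense on east, and observe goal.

I call move on east, — result: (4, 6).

Answer: (4, 6)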